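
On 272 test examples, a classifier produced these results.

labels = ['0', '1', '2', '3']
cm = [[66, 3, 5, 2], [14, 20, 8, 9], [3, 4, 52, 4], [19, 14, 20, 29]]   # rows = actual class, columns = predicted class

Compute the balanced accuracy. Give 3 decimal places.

Balanced accuracy = mean of per-class recall.
  0: recall = 66/76 = 0.8684
  1: recall = 20/51 = 0.3922
  2: recall = 52/63 = 0.8254
  3: recall = 29/82 = 0.3537
Mean = (0.8684 + 0.3922 + 0.8254 + 0.3537) / 4 = 0.610

0.610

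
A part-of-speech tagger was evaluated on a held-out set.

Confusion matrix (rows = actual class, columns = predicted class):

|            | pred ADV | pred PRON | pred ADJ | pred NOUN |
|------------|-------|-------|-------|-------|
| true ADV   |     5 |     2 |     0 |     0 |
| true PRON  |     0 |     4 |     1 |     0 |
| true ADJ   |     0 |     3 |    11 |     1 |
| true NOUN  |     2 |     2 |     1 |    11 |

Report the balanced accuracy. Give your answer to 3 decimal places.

0.734

Balanced accuracy = mean of per-class recall.
  ADV: recall = 5/7 = 0.7143
  PRON: recall = 4/5 = 0.8000
  ADJ: recall = 11/15 = 0.7333
  NOUN: recall = 11/16 = 0.6875
Mean = (0.7143 + 0.8000 + 0.7333 + 0.6875) / 4 = 0.734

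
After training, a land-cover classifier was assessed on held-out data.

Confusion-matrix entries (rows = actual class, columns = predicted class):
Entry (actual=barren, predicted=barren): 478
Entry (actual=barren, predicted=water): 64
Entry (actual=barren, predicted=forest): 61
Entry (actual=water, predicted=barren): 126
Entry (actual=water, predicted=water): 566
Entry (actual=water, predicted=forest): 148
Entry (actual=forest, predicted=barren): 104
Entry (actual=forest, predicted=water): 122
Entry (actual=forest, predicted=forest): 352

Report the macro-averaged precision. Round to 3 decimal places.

0.685

Per-class precision (TP/(TP+FP)):
  barren: TP=478, FP=126+104=230 → 478/708 = 0.6751
  water: TP=566, FP=64+122=186 → 566/752 = 0.7527
  forest: TP=352, FP=61+148=209 → 352/561 = 0.6275
Macro-precision = mean = (0.6751 + 0.7527 + 0.6275) / 3 = 0.685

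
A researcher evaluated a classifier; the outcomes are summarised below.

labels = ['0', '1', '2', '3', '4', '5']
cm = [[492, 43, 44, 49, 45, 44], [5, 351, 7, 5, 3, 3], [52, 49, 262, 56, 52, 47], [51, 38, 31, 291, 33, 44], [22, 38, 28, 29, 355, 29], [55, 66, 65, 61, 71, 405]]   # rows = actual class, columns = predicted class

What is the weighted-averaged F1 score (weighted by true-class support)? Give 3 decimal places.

Per-class F1 score (2·TP/(2·TP+FP+FN)):
  0: TP=492, FP=5+52+51+22+55=185, FN=43+44+49+45+44=225 → 984/1394 = 0.7059
  1: TP=351, FP=43+49+38+38+66=234, FN=5+7+5+3+3=23 → 702/959 = 0.7320
  2: TP=262, FP=44+7+31+28+65=175, FN=52+49+56+52+47=256 → 524/955 = 0.5487
  3: TP=291, FP=49+5+56+29+61=200, FN=51+38+31+33+44=197 → 582/979 = 0.5945
  4: TP=355, FP=45+3+52+33+71=204, FN=22+38+28+29+29=146 → 710/1060 = 0.6698
  5: TP=405, FP=44+3+47+44+29=167, FN=55+66+65+61+71=318 → 810/1295 = 0.6255
Weighted-F1 score = Σ (supportᵢ/N)·F1 scoreᵢ with N=3321: (717/3321)·0.7059 + (374/3321)·0.7320 + (518/3321)·0.5487 + (488/3321)·0.5945 + (501/3321)·0.6698 + (723/3321)·0.6255 = 0.645

0.645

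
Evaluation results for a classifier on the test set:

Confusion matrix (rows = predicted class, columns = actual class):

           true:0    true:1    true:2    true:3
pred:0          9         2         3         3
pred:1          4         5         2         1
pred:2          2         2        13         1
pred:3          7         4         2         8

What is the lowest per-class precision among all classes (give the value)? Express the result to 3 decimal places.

Per-class precision (TP/(TP+FP)):
  0: TP=9, FP=2+3+3=8 → 9/17 = 0.5294
  1: TP=5, FP=4+2+1=7 → 5/12 = 0.4167
  2: TP=13, FP=2+2+1=5 → 13/18 = 0.7222
  3: TP=8, FP=7+4+2=13 → 8/21 = 0.3810
Lowest is class '3' with precision = 0.381.

0.381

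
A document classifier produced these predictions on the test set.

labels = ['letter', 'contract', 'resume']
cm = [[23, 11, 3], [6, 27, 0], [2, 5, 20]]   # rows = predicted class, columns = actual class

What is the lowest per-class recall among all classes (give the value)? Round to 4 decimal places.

0.6279

Per-class recall (TP/(TP+FN)):
  letter: TP=23, FN=6+2=8 → 23/31 = 0.74194
  contract: TP=27, FN=11+5=16 → 27/43 = 0.62791
  resume: TP=20, FN=3+0=3 → 20/23 = 0.86957
Lowest is class 'contract' with recall = 0.6279.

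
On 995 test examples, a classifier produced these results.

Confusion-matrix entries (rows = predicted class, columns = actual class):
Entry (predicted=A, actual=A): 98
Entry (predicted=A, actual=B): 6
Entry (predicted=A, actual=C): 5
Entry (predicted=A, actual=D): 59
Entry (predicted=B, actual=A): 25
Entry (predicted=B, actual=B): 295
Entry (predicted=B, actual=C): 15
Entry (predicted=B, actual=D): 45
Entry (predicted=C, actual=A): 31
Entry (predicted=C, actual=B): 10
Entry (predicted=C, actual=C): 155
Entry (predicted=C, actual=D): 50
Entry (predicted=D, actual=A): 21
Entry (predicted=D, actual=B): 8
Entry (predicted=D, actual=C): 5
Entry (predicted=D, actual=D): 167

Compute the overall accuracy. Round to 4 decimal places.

0.7186

Accuracy = trace / total = (98+295+155+167=715) / 995 = 715/995 = 0.7186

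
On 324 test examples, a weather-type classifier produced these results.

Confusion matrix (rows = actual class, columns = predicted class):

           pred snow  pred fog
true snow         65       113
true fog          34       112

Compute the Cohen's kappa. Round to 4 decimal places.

0.1262

Observed agreement pₒ = trace/N = 177/324 = 0.54630
Expected agreement pₑ = Σ (rowᵢ·colᵢ)/N² = (178·99 + 146·225)/324² = 0.48080
κ = (pₒ − pₑ)/(1 − pₑ) = (0.54630 − 0.48080)/(1 − 0.48080) = 0.1262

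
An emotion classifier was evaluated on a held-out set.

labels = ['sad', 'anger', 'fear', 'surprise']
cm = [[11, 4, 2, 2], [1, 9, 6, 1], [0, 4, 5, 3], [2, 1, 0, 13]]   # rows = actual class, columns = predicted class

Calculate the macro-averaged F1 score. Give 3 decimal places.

0.581

Per-class F1 score (2·TP/(2·TP+FP+FN)):
  sad: TP=11, FP=1+0+2=3, FN=4+2+2=8 → 22/33 = 0.6667
  anger: TP=9, FP=4+4+1=9, FN=1+6+1=8 → 18/35 = 0.5143
  fear: TP=5, FP=2+6+0=8, FN=0+4+3=7 → 10/25 = 0.4000
  surprise: TP=13, FP=2+1+3=6, FN=2+1+0=3 → 26/35 = 0.7429
Macro-F1 score = mean = (0.6667 + 0.5143 + 0.4000 + 0.7429) / 4 = 0.581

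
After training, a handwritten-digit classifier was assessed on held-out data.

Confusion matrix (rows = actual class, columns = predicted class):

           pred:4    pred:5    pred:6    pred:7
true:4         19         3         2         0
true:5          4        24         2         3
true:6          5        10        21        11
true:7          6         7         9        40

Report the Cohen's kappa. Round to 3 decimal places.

0.494

Observed agreement pₒ = trace/N = 104/166 = 0.6265
Expected agreement pₑ = Σ (rowᵢ·colᵢ)/N² = (24·34 + 33·44 + 47·34 + 62·54)/166² = 0.2618
κ = (pₒ − pₑ)/(1 − pₑ) = (0.6265 − 0.2618)/(1 − 0.2618) = 0.494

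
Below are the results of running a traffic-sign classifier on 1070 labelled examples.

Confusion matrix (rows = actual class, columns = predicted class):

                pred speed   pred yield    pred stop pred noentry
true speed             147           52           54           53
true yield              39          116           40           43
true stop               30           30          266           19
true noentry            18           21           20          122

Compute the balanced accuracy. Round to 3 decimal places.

0.603

Balanced accuracy = mean of per-class recall.
  speed: recall = 147/306 = 0.4804
  yield: recall = 116/238 = 0.4874
  stop: recall = 266/345 = 0.7710
  noentry: recall = 122/181 = 0.6740
Mean = (0.4804 + 0.4874 + 0.7710 + 0.6740) / 4 = 0.603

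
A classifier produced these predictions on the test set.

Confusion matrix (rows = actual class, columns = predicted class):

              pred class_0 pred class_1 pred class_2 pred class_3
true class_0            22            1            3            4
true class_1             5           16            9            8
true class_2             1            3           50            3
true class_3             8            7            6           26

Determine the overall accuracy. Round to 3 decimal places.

0.663

Accuracy = trace / total = (22+16+50+26=114) / 172 = 114/172 = 0.663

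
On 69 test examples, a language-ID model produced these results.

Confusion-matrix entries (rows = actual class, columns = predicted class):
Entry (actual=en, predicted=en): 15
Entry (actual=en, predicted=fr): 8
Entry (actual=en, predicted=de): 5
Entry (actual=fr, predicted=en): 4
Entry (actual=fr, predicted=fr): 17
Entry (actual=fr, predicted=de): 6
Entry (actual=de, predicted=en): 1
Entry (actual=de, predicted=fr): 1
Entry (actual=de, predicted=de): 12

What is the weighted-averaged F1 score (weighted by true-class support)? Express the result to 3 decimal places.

Per-class F1 score (2·TP/(2·TP+FP+FN)):
  en: TP=15, FP=4+1=5, FN=8+5=13 → 30/48 = 0.6250
  fr: TP=17, FP=8+1=9, FN=4+6=10 → 34/53 = 0.6415
  de: TP=12, FP=5+6=11, FN=1+1=2 → 24/37 = 0.6486
Weighted-F1 score = Σ (supportᵢ/N)·F1 scoreᵢ with N=69: (28/69)·0.6250 + (27/69)·0.6415 + (14/69)·0.6486 = 0.636

0.636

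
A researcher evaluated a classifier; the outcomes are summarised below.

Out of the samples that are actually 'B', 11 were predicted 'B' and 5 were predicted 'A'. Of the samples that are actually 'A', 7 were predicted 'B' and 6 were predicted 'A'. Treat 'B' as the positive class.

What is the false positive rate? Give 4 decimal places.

FPR = FP/(FP+TN) = 7/(7+6) = 0.5385

0.5385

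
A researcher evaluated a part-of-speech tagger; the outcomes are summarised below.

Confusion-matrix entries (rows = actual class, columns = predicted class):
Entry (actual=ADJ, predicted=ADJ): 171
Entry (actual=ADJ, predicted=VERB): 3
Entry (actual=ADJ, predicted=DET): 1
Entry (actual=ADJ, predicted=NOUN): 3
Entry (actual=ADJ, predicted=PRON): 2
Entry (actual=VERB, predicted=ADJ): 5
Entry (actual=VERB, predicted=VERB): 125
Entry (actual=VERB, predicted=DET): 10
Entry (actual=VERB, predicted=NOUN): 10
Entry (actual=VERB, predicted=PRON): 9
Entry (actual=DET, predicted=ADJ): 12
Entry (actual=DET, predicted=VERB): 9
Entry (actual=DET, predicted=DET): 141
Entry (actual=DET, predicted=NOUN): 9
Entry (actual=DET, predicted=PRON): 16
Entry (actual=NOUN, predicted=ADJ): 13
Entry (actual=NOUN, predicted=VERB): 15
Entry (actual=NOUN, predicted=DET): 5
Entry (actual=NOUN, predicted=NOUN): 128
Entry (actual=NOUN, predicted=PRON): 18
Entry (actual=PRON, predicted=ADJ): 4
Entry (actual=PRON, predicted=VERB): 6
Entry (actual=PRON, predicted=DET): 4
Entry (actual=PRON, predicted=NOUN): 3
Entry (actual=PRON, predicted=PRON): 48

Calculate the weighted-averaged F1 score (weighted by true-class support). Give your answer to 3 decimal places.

0.798

Per-class F1 score (2·TP/(2·TP+FP+FN)):
  ADJ: TP=171, FP=5+12+13+4=34, FN=3+1+3+2=9 → 342/385 = 0.8883
  VERB: TP=125, FP=3+9+15+6=33, FN=5+10+10+9=34 → 250/317 = 0.7886
  DET: TP=141, FP=1+10+5+4=20, FN=12+9+9+16=46 → 282/348 = 0.8103
  NOUN: TP=128, FP=3+10+9+3=25, FN=13+15+5+18=51 → 256/332 = 0.7711
  PRON: TP=48, FP=2+9+16+18=45, FN=4+6+4+3=17 → 96/158 = 0.6076
Weighted-F1 score = Σ (supportᵢ/N)·F1 scoreᵢ with N=770: (180/770)·0.8883 + (159/770)·0.7886 + (187/770)·0.8103 + (179/770)·0.7711 + (65/770)·0.6076 = 0.798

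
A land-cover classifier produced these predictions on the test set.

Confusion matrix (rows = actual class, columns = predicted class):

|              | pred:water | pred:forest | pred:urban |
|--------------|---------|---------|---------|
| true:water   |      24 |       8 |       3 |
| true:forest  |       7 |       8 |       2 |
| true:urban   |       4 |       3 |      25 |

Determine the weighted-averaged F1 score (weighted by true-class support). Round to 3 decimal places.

0.683

Per-class F1 score (2·TP/(2·TP+FP+FN)):
  water: TP=24, FP=7+4=11, FN=8+3=11 → 48/70 = 0.6857
  forest: TP=8, FP=8+3=11, FN=7+2=9 → 16/36 = 0.4444
  urban: TP=25, FP=3+2=5, FN=4+3=7 → 50/62 = 0.8065
Weighted-F1 score = Σ (supportᵢ/N)·F1 scoreᵢ with N=84: (35/84)·0.6857 + (17/84)·0.4444 + (32/84)·0.8065 = 0.683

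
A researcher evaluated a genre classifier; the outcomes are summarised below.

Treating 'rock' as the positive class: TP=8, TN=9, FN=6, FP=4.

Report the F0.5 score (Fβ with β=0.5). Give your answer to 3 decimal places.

0.645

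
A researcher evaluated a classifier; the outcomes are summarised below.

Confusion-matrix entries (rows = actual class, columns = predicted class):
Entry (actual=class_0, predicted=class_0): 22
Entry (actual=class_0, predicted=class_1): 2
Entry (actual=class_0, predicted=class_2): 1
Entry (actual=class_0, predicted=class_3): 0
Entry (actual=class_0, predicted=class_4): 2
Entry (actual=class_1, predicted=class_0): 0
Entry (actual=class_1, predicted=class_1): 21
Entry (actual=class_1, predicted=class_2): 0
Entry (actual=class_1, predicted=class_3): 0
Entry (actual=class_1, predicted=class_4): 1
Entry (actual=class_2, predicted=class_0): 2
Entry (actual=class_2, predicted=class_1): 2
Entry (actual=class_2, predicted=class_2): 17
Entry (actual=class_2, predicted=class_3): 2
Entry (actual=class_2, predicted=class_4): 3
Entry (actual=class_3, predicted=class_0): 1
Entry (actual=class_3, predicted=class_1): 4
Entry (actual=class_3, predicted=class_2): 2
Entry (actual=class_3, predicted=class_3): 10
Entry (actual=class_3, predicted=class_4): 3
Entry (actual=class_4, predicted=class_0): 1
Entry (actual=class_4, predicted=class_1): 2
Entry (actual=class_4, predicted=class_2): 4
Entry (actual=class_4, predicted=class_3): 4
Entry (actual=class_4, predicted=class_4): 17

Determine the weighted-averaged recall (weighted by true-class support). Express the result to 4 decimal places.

0.7073

Per-class recall (TP/(TP+FN)):
  class_0: TP=22, FN=2+1+0+2=5 → 22/27 = 0.81481
  class_1: TP=21, FN=0+0+0+1=1 → 21/22 = 0.95455
  class_2: TP=17, FN=2+2+2+3=9 → 17/26 = 0.65385
  class_3: TP=10, FN=1+4+2+3=10 → 10/20 = 0.50000
  class_4: TP=17, FN=1+2+4+4=11 → 17/28 = 0.60714
Weighted-recall = Σ (supportᵢ/N)·recallᵢ with N=123: (27/123)·0.81481 + (22/123)·0.95455 + (26/123)·0.65385 + (20/123)·0.50000 + (28/123)·0.60714 = 0.7073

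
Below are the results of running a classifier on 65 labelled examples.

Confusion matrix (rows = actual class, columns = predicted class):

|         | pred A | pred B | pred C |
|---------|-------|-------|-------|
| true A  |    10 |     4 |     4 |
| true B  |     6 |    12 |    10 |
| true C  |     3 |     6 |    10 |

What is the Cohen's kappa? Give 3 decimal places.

Observed agreement pₒ = trace/N = 32/65 = 0.4923
Expected agreement pₑ = Σ (rowᵢ·colᵢ)/N² = (18·19 + 28·22 + 19·24)/65² = 0.3347
κ = (pₒ − pₑ)/(1 − pₑ) = (0.4923 − 0.3347)/(1 − 0.3347) = 0.237

0.237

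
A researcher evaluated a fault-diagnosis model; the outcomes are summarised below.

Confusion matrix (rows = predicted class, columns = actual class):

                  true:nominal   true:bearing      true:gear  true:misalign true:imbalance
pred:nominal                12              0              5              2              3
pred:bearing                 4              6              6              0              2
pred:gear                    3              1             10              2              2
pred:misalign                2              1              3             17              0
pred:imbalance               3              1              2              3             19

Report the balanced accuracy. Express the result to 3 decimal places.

0.598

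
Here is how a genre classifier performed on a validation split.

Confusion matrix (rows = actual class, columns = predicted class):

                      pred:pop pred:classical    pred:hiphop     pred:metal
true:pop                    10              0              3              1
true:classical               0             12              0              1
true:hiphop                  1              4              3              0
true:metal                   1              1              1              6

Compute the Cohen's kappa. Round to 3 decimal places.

Observed agreement pₒ = trace/N = 31/44 = 0.7045
Expected agreement pₑ = Σ (rowᵢ·colᵢ)/N² = (14·12 + 13·17 + 8·7 + 9·8)/44² = 0.2670
κ = (pₒ − pₑ)/(1 − pₑ) = (0.7045 − 0.2670)/(1 − 0.2670) = 0.597

0.597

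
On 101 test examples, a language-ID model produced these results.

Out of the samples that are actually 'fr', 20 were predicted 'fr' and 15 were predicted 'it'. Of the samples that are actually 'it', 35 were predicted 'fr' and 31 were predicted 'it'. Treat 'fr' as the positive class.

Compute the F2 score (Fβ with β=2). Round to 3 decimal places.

0.513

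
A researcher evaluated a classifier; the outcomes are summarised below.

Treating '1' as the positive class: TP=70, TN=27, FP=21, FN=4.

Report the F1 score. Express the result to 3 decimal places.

Precision = TP/(TP+FP) = 70/91 = 0.7692
Recall = TP/(TP+FN) = 70/74 = 0.9459
F1 = 2·TP/(2·TP+FP+FN) = 140/165 = 0.848

0.848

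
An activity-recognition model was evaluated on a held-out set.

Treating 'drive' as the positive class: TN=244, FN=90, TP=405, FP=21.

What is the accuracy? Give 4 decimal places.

0.8539

Accuracy = (TP+TN)/N = (405+244)/760 = 0.8539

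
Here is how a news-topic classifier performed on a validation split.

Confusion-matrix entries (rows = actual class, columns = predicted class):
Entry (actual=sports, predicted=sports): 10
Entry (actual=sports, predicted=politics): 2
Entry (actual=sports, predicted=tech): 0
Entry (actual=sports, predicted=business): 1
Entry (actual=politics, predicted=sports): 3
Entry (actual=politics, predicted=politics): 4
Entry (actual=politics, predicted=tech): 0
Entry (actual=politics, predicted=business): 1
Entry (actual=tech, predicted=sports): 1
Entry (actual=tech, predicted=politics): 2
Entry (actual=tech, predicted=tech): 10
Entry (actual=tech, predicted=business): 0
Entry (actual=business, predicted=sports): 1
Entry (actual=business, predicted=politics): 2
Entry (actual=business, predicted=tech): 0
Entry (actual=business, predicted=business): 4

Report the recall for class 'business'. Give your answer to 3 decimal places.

One-vs-rest for 'business': TP = diagonal; FP = other classes predicted 'business'; FN = 'business' predicted as other.
recall = TP/(TP+FN).
business: TP=4, FN=1+2+0=3 → 4/7 = 0.5714

0.571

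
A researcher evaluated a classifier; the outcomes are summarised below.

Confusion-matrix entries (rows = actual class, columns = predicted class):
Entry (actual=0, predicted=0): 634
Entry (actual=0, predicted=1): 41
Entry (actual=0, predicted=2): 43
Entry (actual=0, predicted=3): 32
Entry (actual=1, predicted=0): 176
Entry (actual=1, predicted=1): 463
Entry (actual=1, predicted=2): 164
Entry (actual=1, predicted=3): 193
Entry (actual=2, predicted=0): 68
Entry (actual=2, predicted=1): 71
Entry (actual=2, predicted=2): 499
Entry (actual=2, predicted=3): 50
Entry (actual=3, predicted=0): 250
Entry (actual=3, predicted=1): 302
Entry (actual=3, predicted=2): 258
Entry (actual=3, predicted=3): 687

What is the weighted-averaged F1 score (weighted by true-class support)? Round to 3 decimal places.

Per-class F1 score (2·TP/(2·TP+FP+FN)):
  0: TP=634, FP=176+68+250=494, FN=41+43+32=116 → 1268/1878 = 0.6752
  1: TP=463, FP=41+71+302=414, FN=176+164+193=533 → 926/1873 = 0.4944
  2: TP=499, FP=43+164+258=465, FN=68+71+50=189 → 998/1652 = 0.6041
  3: TP=687, FP=32+193+50=275, FN=250+302+258=810 → 1374/2459 = 0.5588
Weighted-F1 score = Σ (supportᵢ/N)·F1 scoreᵢ with N=3931: (750/3931)·0.6752 + (996/3931)·0.4944 + (688/3931)·0.6041 + (1497/3931)·0.5588 = 0.573

0.573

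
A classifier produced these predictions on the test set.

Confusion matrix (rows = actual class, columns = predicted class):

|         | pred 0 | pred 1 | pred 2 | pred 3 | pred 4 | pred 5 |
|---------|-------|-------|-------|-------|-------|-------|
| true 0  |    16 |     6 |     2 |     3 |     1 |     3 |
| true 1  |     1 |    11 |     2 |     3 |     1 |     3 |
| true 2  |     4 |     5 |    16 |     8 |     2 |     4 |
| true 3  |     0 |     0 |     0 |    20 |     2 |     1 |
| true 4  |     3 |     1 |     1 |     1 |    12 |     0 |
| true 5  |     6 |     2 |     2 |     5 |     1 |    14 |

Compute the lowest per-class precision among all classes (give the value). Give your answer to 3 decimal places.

0.440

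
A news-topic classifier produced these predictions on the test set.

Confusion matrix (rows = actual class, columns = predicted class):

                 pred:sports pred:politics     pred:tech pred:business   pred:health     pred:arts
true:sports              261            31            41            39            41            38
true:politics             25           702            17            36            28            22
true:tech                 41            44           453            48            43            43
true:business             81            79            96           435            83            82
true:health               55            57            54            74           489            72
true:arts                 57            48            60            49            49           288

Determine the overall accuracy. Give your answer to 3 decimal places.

0.632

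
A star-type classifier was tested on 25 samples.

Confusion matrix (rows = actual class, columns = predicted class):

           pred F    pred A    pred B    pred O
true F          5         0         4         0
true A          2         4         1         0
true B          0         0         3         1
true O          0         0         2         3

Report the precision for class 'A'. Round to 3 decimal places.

Take TP from the diagonal, FP from the rest of the 'A' prediction marginal, FN from the rest of the 'A' actual marginal.
precision = TP/(TP+FP).
A: TP=4, FP=0+0+0=0 → 4/4 = 1.0000

1.000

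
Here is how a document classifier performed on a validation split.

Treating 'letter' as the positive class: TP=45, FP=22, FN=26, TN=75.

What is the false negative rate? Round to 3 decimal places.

FNR = FN/(FN+TP) = 26/(26+45) = 0.366

0.366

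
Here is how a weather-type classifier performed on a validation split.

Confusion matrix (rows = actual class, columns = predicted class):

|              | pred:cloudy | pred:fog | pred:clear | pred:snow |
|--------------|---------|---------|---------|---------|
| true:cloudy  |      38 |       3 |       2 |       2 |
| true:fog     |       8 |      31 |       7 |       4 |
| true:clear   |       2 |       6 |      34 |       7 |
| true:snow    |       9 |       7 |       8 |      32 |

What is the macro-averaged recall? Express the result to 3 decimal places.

Per-class recall (TP/(TP+FN)):
  cloudy: TP=38, FN=3+2+2=7 → 38/45 = 0.8444
  fog: TP=31, FN=8+7+4=19 → 31/50 = 0.6200
  clear: TP=34, FN=2+6+7=15 → 34/49 = 0.6939
  snow: TP=32, FN=9+7+8=24 → 32/56 = 0.5714
Macro-recall = mean = (0.8444 + 0.6200 + 0.6939 + 0.5714) / 4 = 0.682

0.682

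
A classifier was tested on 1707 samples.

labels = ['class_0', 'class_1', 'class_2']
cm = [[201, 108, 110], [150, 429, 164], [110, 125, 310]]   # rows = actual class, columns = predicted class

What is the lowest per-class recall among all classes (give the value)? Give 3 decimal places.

0.480

Per-class recall (TP/(TP+FN)):
  class_0: TP=201, FN=108+110=218 → 201/419 = 0.4797
  class_1: TP=429, FN=150+164=314 → 429/743 = 0.5774
  class_2: TP=310, FN=110+125=235 → 310/545 = 0.5688
Lowest is class 'class_0' with recall = 0.480.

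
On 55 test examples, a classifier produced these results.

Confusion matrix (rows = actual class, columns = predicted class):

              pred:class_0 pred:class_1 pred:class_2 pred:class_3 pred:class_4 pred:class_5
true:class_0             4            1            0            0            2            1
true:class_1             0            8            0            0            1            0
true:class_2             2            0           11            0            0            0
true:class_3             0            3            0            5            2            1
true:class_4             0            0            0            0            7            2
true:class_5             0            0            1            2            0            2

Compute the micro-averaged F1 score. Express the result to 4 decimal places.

Micro-averaging pools counts across classes: ΣTP=37, ΣFP=18, ΣFN=18.
Micro-F1 score = 2·TP/(2·TP+FP+FN) on pooled counts = 0.6727 (equals overall accuracy in single-label multiclass).

0.6727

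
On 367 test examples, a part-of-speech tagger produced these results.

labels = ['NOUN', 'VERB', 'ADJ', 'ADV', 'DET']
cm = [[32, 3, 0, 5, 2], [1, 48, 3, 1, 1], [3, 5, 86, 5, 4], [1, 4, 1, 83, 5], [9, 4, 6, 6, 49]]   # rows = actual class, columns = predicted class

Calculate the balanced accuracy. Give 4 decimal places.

Balanced accuracy = mean of per-class recall.
  NOUN: recall = 32/42 = 0.76190
  VERB: recall = 48/54 = 0.88889
  ADJ: recall = 86/103 = 0.83495
  ADV: recall = 83/94 = 0.88298
  DET: recall = 49/74 = 0.66216
Mean = (0.76190 + 0.88889 + 0.83495 + 0.88298 + 0.66216) / 5 = 0.8062

0.8062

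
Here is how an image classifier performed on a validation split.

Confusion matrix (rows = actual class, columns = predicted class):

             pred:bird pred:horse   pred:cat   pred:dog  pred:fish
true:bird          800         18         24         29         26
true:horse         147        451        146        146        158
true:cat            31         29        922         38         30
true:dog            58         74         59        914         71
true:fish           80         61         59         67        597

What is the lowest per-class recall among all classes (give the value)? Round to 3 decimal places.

0.430

Per-class recall (TP/(TP+FN)):
  bird: TP=800, FN=18+24+29+26=97 → 800/897 = 0.8919
  horse: TP=451, FN=147+146+146+158=597 → 451/1048 = 0.4303
  cat: TP=922, FN=31+29+38+30=128 → 922/1050 = 0.8781
  dog: TP=914, FN=58+74+59+71=262 → 914/1176 = 0.7772
  fish: TP=597, FN=80+61+59+67=267 → 597/864 = 0.6910
Lowest is class 'horse' with recall = 0.430.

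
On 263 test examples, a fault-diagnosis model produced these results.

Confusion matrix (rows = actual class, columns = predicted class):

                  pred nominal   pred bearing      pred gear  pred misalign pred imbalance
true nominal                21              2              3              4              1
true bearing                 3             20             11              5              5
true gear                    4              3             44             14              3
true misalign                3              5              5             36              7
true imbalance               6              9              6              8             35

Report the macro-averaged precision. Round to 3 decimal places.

Per-class precision (TP/(TP+FP)):
  nominal: TP=21, FP=3+4+3+6=16 → 21/37 = 0.5676
  bearing: TP=20, FP=2+3+5+9=19 → 20/39 = 0.5128
  gear: TP=44, FP=3+11+5+6=25 → 44/69 = 0.6377
  misalign: TP=36, FP=4+5+14+8=31 → 36/67 = 0.5373
  imbalance: TP=35, FP=1+5+3+7=16 → 35/51 = 0.6863
Macro-precision = mean = (0.5676 + 0.5128 + 0.6377 + 0.5373 + 0.6863) / 5 = 0.588

0.588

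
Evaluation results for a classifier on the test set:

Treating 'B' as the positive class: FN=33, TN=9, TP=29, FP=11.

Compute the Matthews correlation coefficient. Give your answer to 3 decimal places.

MCC = (TP·TN − FP·FN) / √((TP+FP)(TP+FN)(TN+FP)(TN+FN))
Numerator = 29·9 − 11·33 = -102
Denominator = √(40·62·20·42) = √2083200 = 1443.3295
MCC = -102 / 1443.3295 = -0.071

-0.071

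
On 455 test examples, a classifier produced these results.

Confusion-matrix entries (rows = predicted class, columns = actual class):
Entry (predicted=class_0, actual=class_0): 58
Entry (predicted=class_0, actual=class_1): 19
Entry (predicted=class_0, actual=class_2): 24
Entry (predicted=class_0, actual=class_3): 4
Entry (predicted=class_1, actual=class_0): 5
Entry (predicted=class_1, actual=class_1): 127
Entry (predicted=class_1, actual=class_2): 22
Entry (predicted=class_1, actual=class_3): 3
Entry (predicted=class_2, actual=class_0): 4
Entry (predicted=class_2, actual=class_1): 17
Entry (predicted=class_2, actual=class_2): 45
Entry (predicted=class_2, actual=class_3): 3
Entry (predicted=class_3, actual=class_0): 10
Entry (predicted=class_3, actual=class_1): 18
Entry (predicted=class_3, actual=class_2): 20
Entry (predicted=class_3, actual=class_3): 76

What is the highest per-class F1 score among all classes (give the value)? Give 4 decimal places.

0.7515

Per-class F1 score (2·TP/(2·TP+FP+FN)):
  class_0: TP=58, FP=19+24+4=47, FN=5+4+10=19 → 116/182 = 0.63736
  class_1: TP=127, FP=5+22+3=30, FN=19+17+18=54 → 254/338 = 0.75148
  class_2: TP=45, FP=4+17+3=24, FN=24+22+20=66 → 90/180 = 0.50000
  class_3: TP=76, FP=10+18+20=48, FN=4+3+3=10 → 152/210 = 0.72381
Highest is class 'class_1' with F1 score = 0.7515.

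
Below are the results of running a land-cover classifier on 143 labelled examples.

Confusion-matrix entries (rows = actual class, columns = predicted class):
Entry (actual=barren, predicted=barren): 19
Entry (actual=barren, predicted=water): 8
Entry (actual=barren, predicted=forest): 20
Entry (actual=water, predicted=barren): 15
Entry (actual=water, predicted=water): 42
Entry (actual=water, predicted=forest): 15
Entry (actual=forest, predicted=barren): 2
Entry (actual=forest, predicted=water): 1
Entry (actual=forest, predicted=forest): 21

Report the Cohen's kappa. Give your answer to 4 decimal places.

Observed agreement pₒ = trace/N = 82/143 = 0.57343
Expected agreement pₑ = Σ (rowᵢ·colᵢ)/N² = (47·36 + 72·51 + 24·56)/143² = 0.32804
κ = (pₒ − pₑ)/(1 − pₑ) = (0.57343 − 0.32804)/(1 − 0.32804) = 0.3652

0.3652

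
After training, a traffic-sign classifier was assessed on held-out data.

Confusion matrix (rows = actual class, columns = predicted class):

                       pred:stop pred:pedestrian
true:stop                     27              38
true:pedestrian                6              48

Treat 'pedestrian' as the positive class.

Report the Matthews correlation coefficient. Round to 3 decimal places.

0.338

MCC = (TP·TN − FP·FN) / √((TP+FP)(TP+FN)(TN+FP)(TN+FN))
Numerator = 48·27 − 38·6 = 1068
Denominator = √(86·54·65·33) = √9961380 = 3156.1654
MCC = 1068 / 3156.1654 = 0.338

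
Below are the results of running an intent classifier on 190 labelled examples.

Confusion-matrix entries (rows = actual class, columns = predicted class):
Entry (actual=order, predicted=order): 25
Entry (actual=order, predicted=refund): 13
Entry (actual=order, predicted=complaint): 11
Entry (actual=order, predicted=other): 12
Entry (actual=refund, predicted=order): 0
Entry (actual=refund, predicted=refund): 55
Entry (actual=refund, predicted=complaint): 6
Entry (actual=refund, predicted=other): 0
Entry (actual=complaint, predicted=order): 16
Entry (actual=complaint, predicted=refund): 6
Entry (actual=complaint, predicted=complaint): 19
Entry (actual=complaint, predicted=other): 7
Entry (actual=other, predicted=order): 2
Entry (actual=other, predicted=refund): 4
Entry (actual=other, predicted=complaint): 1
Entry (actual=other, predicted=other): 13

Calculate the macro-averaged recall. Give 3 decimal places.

0.589

Per-class recall (TP/(TP+FN)):
  order: TP=25, FN=13+11+12=36 → 25/61 = 0.4098
  refund: TP=55, FN=0+6+0=6 → 55/61 = 0.9016
  complaint: TP=19, FN=16+6+7=29 → 19/48 = 0.3958
  other: TP=13, FN=2+4+1=7 → 13/20 = 0.6500
Macro-recall = mean = (0.4098 + 0.9016 + 0.3958 + 0.6500) / 4 = 0.589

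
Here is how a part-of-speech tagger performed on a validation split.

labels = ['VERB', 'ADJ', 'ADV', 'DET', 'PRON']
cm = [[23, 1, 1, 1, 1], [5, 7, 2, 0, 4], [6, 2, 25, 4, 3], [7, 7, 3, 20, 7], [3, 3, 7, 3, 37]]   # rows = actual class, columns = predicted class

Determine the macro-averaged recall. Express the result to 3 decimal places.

Per-class recall (TP/(TP+FN)):
  VERB: TP=23, FN=1+1+1+1=4 → 23/27 = 0.8519
  ADJ: TP=7, FN=5+2+0+4=11 → 7/18 = 0.3889
  ADV: TP=25, FN=6+2+4+3=15 → 25/40 = 0.6250
  DET: TP=20, FN=7+7+3+7=24 → 20/44 = 0.4545
  PRON: TP=37, FN=3+3+7+3=16 → 37/53 = 0.6981
Macro-recall = mean = (0.8519 + 0.3889 + 0.6250 + 0.4545 + 0.6981) / 5 = 0.604

0.604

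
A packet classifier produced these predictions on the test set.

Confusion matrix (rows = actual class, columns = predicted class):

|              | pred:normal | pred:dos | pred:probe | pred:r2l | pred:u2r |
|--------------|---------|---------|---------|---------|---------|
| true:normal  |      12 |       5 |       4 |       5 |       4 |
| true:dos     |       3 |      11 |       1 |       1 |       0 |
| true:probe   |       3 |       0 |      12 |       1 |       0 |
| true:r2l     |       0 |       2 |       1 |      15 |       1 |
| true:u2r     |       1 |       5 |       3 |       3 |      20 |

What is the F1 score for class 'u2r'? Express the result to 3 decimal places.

One-vs-rest for 'u2r': TP = diagonal; FP = other classes predicted 'u2r'; FN = 'u2r' predicted as other.
F1 score = 2·TP/(2·TP+FP+FN).
u2r: TP=20, FP=4+0+0+1=5, FN=1+5+3+3=12 → 40/57 = 0.7018

0.702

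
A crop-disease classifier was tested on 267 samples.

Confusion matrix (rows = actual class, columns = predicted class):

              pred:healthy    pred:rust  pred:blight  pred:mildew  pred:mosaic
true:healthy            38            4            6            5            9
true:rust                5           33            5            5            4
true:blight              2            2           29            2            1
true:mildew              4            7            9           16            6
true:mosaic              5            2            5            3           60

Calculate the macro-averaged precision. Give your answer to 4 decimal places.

0.6389

Per-class precision (TP/(TP+FP)):
  healthy: TP=38, FP=5+2+4+5=16 → 38/54 = 0.70370
  rust: TP=33, FP=4+2+7+2=15 → 33/48 = 0.68750
  blight: TP=29, FP=6+5+9+5=25 → 29/54 = 0.53704
  mildew: TP=16, FP=5+5+2+3=15 → 16/31 = 0.51613
  mosaic: TP=60, FP=9+4+1+6=20 → 60/80 = 0.75000
Macro-precision = mean = (0.70370 + 0.68750 + 0.53704 + 0.51613 + 0.75000) / 5 = 0.6389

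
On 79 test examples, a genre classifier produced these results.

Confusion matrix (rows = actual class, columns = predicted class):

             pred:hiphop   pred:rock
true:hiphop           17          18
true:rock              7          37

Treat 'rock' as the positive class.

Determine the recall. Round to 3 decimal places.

0.841

Recall = TP/(TP+FN) = 37/(37+7) = 37/44 = 0.841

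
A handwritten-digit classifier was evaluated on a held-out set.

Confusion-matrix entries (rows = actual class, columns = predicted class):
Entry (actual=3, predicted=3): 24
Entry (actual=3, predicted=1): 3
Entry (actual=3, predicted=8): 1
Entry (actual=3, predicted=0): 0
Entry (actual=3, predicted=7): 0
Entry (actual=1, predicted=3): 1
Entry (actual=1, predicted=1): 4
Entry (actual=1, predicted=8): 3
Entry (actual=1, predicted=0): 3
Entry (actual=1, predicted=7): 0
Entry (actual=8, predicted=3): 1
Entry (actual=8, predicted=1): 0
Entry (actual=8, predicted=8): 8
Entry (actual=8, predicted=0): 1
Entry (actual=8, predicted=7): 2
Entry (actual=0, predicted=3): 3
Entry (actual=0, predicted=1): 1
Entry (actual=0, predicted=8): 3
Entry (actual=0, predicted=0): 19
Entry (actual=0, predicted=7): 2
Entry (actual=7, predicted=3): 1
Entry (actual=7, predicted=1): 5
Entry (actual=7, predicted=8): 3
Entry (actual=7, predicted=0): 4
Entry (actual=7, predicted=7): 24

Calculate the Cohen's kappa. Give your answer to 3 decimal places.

Observed agreement pₒ = trace/N = 79/116 = 0.6810
Expected agreement pₑ = Σ (rowᵢ·colᵢ)/N² = (28·30 + 11·13 + 12·18 + 28·27 + 37·28)/116² = 0.2223
κ = (pₒ − pₑ)/(1 − pₑ) = (0.6810 − 0.2223)/(1 − 0.2223) = 0.590

0.590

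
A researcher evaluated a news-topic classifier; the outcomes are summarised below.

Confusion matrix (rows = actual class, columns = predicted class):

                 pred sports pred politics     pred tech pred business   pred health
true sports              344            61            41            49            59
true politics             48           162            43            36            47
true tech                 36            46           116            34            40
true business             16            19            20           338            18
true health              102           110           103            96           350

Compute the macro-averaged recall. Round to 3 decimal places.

Per-class recall (TP/(TP+FN)):
  sports: TP=344, FN=61+41+49+59=210 → 344/554 = 0.6209
  politics: TP=162, FN=48+43+36+47=174 → 162/336 = 0.4821
  tech: TP=116, FN=36+46+34+40=156 → 116/272 = 0.4265
  business: TP=338, FN=16+19+20+18=73 → 338/411 = 0.8224
  health: TP=350, FN=102+110+103+96=411 → 350/761 = 0.4599
Macro-recall = mean = (0.6209 + 0.4821 + 0.4265 + 0.8224 + 0.4599) / 5 = 0.562

0.562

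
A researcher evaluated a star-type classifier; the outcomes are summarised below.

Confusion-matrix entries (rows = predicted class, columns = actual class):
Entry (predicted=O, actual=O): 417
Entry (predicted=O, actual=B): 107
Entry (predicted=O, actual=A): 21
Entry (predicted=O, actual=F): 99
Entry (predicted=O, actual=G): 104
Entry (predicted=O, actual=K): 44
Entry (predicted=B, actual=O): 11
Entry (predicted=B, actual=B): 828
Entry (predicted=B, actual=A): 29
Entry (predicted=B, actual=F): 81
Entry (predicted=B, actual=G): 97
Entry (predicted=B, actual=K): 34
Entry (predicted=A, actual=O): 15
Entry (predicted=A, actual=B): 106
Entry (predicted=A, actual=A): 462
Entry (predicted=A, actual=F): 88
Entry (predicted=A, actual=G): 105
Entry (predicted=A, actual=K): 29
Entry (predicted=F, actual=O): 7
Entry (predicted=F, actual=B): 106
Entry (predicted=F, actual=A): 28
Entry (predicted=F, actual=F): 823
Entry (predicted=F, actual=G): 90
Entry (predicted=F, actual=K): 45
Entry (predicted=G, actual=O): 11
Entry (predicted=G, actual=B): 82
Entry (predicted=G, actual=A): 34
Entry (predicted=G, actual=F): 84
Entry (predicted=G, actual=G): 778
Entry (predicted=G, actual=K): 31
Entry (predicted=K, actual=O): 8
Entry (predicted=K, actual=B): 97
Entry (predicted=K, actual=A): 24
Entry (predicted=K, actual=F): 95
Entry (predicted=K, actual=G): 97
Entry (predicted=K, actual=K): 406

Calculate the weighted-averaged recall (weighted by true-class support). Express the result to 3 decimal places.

0.672

Per-class recall (TP/(TP+FN)):
  O: TP=417, FN=11+15+7+11+8=52 → 417/469 = 0.8891
  B: TP=828, FN=107+106+106+82+97=498 → 828/1326 = 0.6244
  A: TP=462, FN=21+29+28+34+24=136 → 462/598 = 0.7726
  F: TP=823, FN=99+81+88+84+95=447 → 823/1270 = 0.6480
  G: TP=778, FN=104+97+105+90+97=493 → 778/1271 = 0.6121
  K: TP=406, FN=44+34+29+45+31=183 → 406/589 = 0.6893
Weighted-recall = Σ (supportᵢ/N)·recallᵢ with N=5523: (469/5523)·0.8891 + (1326/5523)·0.6244 + (598/5523)·0.7726 + (1270/5523)·0.6480 + (1271/5523)·0.6121 + (589/5523)·0.6893 = 0.672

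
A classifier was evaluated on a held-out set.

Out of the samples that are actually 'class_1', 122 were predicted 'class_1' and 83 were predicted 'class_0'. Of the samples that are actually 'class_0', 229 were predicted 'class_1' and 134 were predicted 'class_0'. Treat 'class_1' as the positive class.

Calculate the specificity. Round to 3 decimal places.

Specificity = TN/(TN+FP) = 134/(134+229) = 0.369

0.369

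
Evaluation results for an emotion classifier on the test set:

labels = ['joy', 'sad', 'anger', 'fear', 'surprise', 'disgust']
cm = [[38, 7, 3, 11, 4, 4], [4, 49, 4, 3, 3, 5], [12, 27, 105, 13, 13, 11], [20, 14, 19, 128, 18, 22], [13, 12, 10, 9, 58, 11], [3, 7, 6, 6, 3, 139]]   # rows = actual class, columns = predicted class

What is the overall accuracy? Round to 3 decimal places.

Accuracy = trace / total = (38+49+105+128+58+139=517) / 814 = 517/814 = 0.635

0.635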